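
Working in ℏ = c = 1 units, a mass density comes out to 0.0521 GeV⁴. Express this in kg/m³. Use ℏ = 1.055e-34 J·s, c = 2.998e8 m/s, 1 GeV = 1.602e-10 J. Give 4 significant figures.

1.207e19 kg/m³

Mass density is [E]/(c²[L]³) = [E]⁴/(ℏ³c⁵).
1 GeV⁴ → 1/(ℏ³c⁵) × (1 GeV in J)⁴ = 2.316e20 kg/m³.
Result: 0.0521 × 2.316e20 = 1.207e19 kg/m³.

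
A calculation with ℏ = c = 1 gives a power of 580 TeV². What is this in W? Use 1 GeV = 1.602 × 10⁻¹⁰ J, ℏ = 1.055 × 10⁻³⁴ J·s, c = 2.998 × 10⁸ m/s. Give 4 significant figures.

Power is [E]/[T] = [E]²/ℏ.
1 GeV² → 1/ℏ × (1 GeV in J)² = 2.433 × 10¹⁴ W.
Convert the energy scale: 580 TeV² = 5.80 × 10⁸ GeV².
Result: 5.80 × 10⁸ × 2.433 × 10¹⁴ = 1.411 × 10²³ W.

1.411 × 10²³ W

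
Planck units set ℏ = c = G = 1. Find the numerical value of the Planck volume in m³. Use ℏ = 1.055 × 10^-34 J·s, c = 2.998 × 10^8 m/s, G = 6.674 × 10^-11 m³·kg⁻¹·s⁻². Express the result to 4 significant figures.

4.224 × 10^-105 m³

Dimensional analysis gives V_P = (ℏG/c³)^(3/2).
  = √(1.784 × 10^-209)
  = 4.224 × 10^-105 m³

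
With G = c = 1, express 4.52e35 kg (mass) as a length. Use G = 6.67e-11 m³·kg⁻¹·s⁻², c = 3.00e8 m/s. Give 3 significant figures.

3.35e8 m

In G = c = 1 units mass has dimensions of length; the conversion factor is G/c².
4.52e35 kg × (G/c²) = 3.35e8 m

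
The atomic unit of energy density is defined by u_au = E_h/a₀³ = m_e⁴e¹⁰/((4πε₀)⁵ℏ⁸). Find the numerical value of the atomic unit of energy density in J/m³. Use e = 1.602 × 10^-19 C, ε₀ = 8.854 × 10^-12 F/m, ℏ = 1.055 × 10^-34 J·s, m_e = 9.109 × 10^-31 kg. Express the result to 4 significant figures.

2.929 × 10^13 J/m³

u_au = E_h/a₀³ = m_e⁴e¹⁰/((4πε₀)⁵ℏ⁸)
E_h = 4.354 × 10^-18 J
a₀ = 5.297 × 10^-11 m
E_h/a₀³ = 2.929 × 10^13 J/m³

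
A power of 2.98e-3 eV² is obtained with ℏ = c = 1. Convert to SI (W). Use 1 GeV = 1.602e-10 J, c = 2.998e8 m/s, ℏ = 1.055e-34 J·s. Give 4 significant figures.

Power is [E]/[T] = [E]²/ℏ.
1 GeV² → 1/ℏ × (1 GeV in J)² = 2.433e14 W.
Convert the energy scale: 2.98e-3 eV² = 2.98e-21 GeV².
Result: 2.98e-21 × 2.433e14 = 7.249e-7 W.

7.249e-7 W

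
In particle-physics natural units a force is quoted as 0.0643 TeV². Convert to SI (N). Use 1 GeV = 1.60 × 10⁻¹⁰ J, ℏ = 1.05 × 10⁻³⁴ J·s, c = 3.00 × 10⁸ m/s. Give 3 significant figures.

5.23 × 10¹⁰ N

Force is [E]/[L] = [E]²/(ℏc); restore (ℏc)⁻¹.
1 GeV² → 1/(ℏc) × (1 GeV in J)² = 8.13 × 10⁵ N.
Convert the energy scale: 0.0643 TeV² = 6.43 × 10⁴ GeV².
Result: 6.43 × 10⁴ × 8.13 × 10⁵ = 5.23 × 10¹⁰ N.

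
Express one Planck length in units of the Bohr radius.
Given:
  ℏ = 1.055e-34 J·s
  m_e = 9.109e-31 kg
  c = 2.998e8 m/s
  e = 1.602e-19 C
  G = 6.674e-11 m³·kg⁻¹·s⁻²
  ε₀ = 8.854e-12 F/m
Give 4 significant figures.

3.051e-25

Planck length: ℓ_P = √(ℏG/c³) = 1.616e-35 m
Bohr radius: a₀ = 4πε₀ℏ²/(m_e e²) = 5.297e-11 m
ratio = 1.616e-35 / 5.297e-11 = 3.051e-25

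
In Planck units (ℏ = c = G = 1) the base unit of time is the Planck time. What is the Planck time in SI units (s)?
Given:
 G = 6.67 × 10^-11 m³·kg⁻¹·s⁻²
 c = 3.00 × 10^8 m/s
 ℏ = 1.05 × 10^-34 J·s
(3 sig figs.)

5.37 × 10^-44 s

t_P = √(ℏG/c⁵)
  = √(2.88 × 10^-87)
  = 5.37 × 10^-44 s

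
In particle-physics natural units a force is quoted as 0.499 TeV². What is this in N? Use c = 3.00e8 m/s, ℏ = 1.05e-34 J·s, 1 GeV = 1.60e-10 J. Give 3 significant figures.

4.06e11 N

Force is [E]/[L] = [E]²/(ℏc); restore (ℏc)⁻¹.
1 GeV² → 1/(ℏc) × (1 GeV in J)² = 8.13e5 N.
Convert the energy scale: 0.499 TeV² = 4.99e5 GeV².
Result: 4.99e5 × 8.13e5 = 4.06e11 N.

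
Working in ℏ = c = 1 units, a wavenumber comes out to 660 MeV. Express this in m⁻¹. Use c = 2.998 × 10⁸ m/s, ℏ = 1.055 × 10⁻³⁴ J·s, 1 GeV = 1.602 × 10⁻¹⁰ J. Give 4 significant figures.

Inverse length is [E]/(ℏc).
1 GeV → 1/(ℏc) × (1 GeV in J) = 5.065 × 10¹⁵ m⁻¹.
Convert the energy scale: 660 MeV = 0.660 GeV.
Result: 0.660 × 5.065 × 10¹⁵ = 3.343 × 10¹⁵ m⁻¹.

3.343 × 10¹⁵ m⁻¹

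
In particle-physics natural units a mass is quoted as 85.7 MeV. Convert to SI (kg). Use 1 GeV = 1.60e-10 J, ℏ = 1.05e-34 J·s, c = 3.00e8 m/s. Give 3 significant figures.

1.52e-28 kg

Mass is [E]/c²; divide by c².
1 GeV → 1/c² × (1 GeV in J) = 1.78e-27 kg.
Convert the energy scale: 85.7 MeV = 0.0857 GeV.
Result: 0.0857 × 1.78e-27 = 1.52e-28 kg.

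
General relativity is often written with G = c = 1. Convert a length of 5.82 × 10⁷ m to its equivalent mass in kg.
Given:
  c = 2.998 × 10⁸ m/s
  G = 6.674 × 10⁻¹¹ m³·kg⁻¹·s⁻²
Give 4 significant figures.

Length → mass via c²/G.
5.82 × 10⁷ m × (c²/G) = 7.838 × 10³⁴ kg

7.838 × 10³⁴ kg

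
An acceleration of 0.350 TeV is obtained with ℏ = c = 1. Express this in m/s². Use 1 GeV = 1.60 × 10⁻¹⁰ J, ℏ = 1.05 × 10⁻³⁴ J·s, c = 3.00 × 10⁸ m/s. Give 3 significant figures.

1.60 × 10³⁵ m/s²

Acceleration is [L]/[T]² = c·[E]/ℏ.
1 GeV → c/ℏ × (1 GeV in J) = 4.57 × 10³² m/s².
Convert the energy scale: 0.350 TeV = 350 GeV.
Result: 350 × 4.57 × 10³² = 1.60 × 10³⁵ m/s².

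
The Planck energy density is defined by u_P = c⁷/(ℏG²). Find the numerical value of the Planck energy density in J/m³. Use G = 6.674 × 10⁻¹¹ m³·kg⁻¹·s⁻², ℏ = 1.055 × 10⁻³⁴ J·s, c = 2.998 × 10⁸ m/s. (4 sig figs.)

4.632 × 10¹¹³ J/m³

u_P = c⁷/(ℏG²)
  = 2.177 × 10⁵⁹ / 4.699 × 10⁻⁵⁵
  = 4.632 × 10¹¹³ J/m³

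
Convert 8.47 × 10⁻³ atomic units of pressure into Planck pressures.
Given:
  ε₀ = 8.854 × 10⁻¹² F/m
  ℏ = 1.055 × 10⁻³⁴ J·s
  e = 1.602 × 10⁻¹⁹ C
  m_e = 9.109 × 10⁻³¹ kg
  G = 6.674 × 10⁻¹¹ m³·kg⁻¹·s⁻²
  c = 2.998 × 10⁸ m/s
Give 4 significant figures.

5.356 × 10⁻¹⁰³

atomic unit of pressure: P_au = E_h/a₀³ = m_e⁴e¹⁰/((4πε₀)⁵ℏ⁸) = 2.929 × 10¹³ Pa
Planck pressure: p_P = c⁷/(ℏG²) = 4.632 × 10¹¹³ Pa
8.47 × 10⁻³ × 2.929 × 10¹³ / 4.632 × 10¹¹³ = 5.356 × 10⁻¹⁰³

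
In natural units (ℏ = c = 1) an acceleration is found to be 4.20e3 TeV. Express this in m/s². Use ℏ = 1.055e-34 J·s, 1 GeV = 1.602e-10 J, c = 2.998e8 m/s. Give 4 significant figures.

1.912e39 m/s²

Acceleration is [L]/[T]² = c·[E]/ℏ.
1 GeV → c/ℏ × (1 GeV in J) = 4.552e32 m/s².
Convert the energy scale: 4.20e3 TeV = 4.20e6 GeV.
Result: 4.20e6 × 4.552e32 = 1.912e39 m/s².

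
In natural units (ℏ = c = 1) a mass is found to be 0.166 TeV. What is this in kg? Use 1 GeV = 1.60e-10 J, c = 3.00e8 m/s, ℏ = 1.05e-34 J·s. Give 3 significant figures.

2.95e-25 kg

Mass is [E]/c²; divide by c².
1 GeV → 1/c² × (1 GeV in J) = 1.78e-27 kg.
Convert the energy scale: 0.166 TeV = 166 GeV.
Result: 166 × 1.78e-27 = 2.95e-25 kg.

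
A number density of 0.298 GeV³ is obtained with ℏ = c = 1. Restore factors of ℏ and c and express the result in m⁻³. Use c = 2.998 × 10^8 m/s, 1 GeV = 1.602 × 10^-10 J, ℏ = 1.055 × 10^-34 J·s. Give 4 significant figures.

Number density is [L]⁻³ = [E]³/(ℏc)³.
1 GeV³ → 1/(ℏc)³ × (1 GeV in J)³ = 1.299 × 10^47 m⁻³.
Result: 0.298 × 1.299 × 10^47 = 3.872 × 10^46 m⁻³.

3.872 × 10^46 m⁻³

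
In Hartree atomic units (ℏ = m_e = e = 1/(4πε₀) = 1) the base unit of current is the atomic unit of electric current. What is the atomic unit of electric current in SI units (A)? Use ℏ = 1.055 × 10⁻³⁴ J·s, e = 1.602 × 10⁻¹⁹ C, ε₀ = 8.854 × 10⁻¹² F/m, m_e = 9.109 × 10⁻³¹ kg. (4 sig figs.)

I_au = e E_h/ℏ = m_e e⁵/((4πε₀)²ℏ³)
E_h = 4.354 × 10⁻¹⁸ J
e·E_h/ℏ = 6.612 × 10⁻³ A

6.612 × 10⁻³ A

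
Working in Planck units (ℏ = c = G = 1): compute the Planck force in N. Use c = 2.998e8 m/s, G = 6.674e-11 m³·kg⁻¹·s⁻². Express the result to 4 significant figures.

The unique combination of the constants set to 1 with dimensions of force is F_P = c⁴/G.
  = 8.078e33 / 6.674e-11
  = 1.210e44 N

1.210e44 N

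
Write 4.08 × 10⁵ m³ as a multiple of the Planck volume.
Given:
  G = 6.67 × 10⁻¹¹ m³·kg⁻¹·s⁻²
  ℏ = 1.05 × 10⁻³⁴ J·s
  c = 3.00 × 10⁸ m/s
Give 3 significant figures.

Planck volume: V_P = (ℏG/c³)^(3/2) = 4.18 × 10⁻¹⁰⁵ m³.
4.08 × 10⁵ / 4.18 × 10⁻¹⁰⁵ = 9.77 × 10¹⁰⁹

9.77 × 10¹⁰⁹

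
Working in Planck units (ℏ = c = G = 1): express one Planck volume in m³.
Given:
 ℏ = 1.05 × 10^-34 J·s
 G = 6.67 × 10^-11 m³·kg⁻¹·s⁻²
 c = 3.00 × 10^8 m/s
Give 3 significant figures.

4.18 × 10^-105 m³

Dimensional analysis gives V_P = (ℏG/c³)^(3/2).
  = √(1.75 × 10^-209)
  = 4.18 × 10^-105 m³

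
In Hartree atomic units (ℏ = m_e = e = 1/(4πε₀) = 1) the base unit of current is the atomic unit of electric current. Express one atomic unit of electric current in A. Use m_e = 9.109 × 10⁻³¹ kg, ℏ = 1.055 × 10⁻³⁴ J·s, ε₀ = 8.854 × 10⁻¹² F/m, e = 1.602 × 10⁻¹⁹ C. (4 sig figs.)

6.612 × 10⁻³ A

I_au = e E_h/ℏ = m_e e⁵/((4πε₀)²ℏ³)
E_h = 4.354 × 10⁻¹⁸ J
e·E_h/ℏ = 6.612 × 10⁻³ A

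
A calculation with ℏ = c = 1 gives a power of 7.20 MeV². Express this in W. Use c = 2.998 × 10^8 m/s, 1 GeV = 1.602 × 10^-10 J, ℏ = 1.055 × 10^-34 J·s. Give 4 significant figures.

1.751 × 10^9 W

Power is [E]/[T] = [E]²/ℏ.
1 GeV² → 1/ℏ × (1 GeV in J)² = 2.433 × 10^14 W.
Convert the energy scale: 7.20 MeV² = 7.20 × 10^-6 GeV².
Result: 7.20 × 10^-6 × 2.433 × 10^14 = 1.751 × 10^9 W.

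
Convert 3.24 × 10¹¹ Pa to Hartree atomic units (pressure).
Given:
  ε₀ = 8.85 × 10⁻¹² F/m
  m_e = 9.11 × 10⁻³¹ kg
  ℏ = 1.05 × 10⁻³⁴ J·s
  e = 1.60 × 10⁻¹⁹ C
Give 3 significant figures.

atomic unit of pressure: P_au = E_h/a₀³ = m_e⁴e¹⁰/((4πε₀)⁵ℏ⁸) = 3.01 × 10¹³ Pa.
3.24 × 10¹¹ / 3.01 × 10¹³ = 0.0108

0.0108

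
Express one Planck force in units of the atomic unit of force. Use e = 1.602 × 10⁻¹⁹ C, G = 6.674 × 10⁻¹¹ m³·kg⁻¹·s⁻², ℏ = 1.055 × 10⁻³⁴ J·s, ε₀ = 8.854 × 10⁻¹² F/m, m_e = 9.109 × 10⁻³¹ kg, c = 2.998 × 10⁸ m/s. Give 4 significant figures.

Planck force: F_P = c⁴/G = 1.210 × 10⁴⁴ N
atomic unit of force: F_au = E_h/a₀ = m_e²e⁶/((4πε₀)³ℏ⁴) = 8.220 × 10⁻⁸ N
ratio = 1.210 × 10⁴⁴ / 8.220 × 10⁻⁸ = 1.473 × 10⁵¹

1.473 × 10⁵¹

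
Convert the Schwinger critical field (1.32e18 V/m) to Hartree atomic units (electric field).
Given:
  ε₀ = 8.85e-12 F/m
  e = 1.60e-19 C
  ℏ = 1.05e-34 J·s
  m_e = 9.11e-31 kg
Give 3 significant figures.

2.54e6

atomic unit of electric field: E_au = E_h/(e a₀) = m_e²e⁵/((4πε₀)³ℏ⁴) = 5.20e11 V/m.
1.32e18 / 5.20e11 = 2.54e6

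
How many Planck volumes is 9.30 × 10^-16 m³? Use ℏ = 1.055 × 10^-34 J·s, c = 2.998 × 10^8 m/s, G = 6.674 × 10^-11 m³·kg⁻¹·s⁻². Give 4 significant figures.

Planck volume: V_P = (ℏG/c³)^(3/2) = 4.224 × 10^-105 m³.
9.30 × 10^-16 / 4.224 × 10^-105 = 2.202 × 10^89

2.202 × 10^89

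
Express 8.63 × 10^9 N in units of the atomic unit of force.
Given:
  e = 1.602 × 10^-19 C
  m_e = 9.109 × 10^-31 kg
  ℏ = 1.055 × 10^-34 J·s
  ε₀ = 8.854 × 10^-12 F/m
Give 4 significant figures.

atomic unit of force: F_au = E_h/a₀ = m_e²e⁶/((4πε₀)³ℏ⁴) = 8.220 × 10^-8 N.
8.63 × 10^9 / 8.220 × 10^-8 = 1.050 × 10^17

1.050 × 10^17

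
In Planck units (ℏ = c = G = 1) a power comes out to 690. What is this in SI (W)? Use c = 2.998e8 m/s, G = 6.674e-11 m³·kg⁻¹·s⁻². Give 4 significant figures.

2.504e55 W

One Planck power: P_P = c⁵/G = 3.629e52 W.
690 × 3.629e52 W = 2.504e55 W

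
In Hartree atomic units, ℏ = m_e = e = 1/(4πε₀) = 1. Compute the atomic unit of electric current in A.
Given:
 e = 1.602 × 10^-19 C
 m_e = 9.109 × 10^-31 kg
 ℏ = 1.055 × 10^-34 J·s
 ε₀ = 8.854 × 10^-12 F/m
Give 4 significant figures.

6.612 × 10^-3 A

The unique combination of the constants set to 1 with dimensions of current is I_au = e E_h/ℏ = m_e e⁵/((4πε₀)²ℏ³).
E_h = 4.354 × 10^-18 J
e·E_h/ℏ = 6.612 × 10^-3 A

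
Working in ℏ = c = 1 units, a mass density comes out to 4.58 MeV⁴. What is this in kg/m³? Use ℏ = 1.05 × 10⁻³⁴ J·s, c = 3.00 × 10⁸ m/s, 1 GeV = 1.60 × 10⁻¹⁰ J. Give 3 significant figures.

Mass density is [E]/(c²[L]³) = [E]⁴/(ℏ³c⁵).
1 GeV⁴ → 1/(ℏ³c⁵) × (1 GeV in J)⁴ = 2.33 × 10²⁰ kg/m³.
Convert the energy scale: 4.58 MeV⁴ = 4.58 × 10⁻¹² GeV⁴.
Result: 4.58 × 10⁻¹² × 2.33 × 10²⁰ = 1.07 × 10⁹ kg/m³.

1.07 × 10⁹ kg/m³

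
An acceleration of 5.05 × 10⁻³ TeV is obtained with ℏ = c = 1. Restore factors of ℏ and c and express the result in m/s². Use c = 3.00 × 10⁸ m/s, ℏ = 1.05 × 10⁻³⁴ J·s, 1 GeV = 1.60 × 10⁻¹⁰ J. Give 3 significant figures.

2.31 × 10³³ m/s²

Acceleration is [L]/[T]² = c·[E]/ℏ.
1 GeV → c/ℏ × (1 GeV in J) = 4.57 × 10³² m/s².
Convert the energy scale: 5.05 × 10⁻³ TeV = 5.05 GeV.
Result: 5.05 × 4.57 × 10³² = 2.31 × 10³³ m/s².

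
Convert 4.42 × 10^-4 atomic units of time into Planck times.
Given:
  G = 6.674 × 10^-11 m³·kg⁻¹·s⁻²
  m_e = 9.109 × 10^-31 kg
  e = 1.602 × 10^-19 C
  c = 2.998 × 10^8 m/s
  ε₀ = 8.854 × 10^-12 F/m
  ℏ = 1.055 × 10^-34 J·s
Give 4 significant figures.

1.986 × 10^23

atomic unit of time: τ_au = (4πε₀)²ℏ³/(m_e e⁴) = 2.423 × 10^-17 s
Planck time: t_P = √(ℏG/c⁵) = 5.392 × 10^-44 s
4.42 × 10^-4 × 2.423 × 10^-17 / 5.392 × 10^-44 = 1.986 × 10^23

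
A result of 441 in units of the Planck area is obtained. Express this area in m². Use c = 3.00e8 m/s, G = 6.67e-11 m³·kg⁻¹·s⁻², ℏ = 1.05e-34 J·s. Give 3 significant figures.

One Planck area: A_P = ℏG/c³ = 2.59e-70 m².
441 × 2.59e-70 m² = 1.14e-67 m²

1.14e-67 m²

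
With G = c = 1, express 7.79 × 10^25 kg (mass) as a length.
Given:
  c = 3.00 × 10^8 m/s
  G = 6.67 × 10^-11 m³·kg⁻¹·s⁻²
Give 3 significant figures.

In G = c = 1 units mass has dimensions of length; the conversion factor is G/c².
7.79 × 10^25 kg × (G/c²) = 0.0577 m

0.0577 m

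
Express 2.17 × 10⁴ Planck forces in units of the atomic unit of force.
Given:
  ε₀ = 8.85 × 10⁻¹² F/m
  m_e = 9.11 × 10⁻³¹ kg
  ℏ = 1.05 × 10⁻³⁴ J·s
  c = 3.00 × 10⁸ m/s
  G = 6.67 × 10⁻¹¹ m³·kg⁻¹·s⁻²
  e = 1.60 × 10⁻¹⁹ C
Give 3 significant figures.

3.16 × 10⁵⁵

Planck force: F_P = c⁴/G = 1.21 × 10⁴⁴ N
atomic unit of force: F_au = E_h/a₀ = m_e²e⁶/((4πε₀)³ℏ⁴) = 8.33 × 10⁻⁸ N
2.17 × 10⁴ × 1.21 × 10⁴⁴ / 8.33 × 10⁻⁸ = 3.16 × 10⁵⁵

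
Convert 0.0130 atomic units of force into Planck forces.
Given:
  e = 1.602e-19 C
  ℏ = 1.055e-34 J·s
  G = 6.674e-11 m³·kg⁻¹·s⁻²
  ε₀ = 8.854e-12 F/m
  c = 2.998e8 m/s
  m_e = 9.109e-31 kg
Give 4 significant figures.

8.828e-54

atomic unit of force: F_au = E_h/a₀ = m_e²e⁶/((4πε₀)³ℏ⁴) = 8.220e-8 N
Planck force: F_P = c⁴/G = 1.210e44 N
0.0130 × 8.220e-8 / 1.210e44 = 8.828e-54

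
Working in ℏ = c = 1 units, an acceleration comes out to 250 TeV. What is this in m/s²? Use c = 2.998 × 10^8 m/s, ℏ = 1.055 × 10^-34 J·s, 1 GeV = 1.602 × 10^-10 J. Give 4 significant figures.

1.138 × 10^38 m/s²

Acceleration is [L]/[T]² = c·[E]/ℏ.
1 GeV → c/ℏ × (1 GeV in J) = 4.552 × 10^32 m/s².
Convert the energy scale: 250 TeV = 2.50 × 10^5 GeV.
Result: 2.50 × 10^5 × 4.552 × 10^32 = 1.138 × 10^38 m/s².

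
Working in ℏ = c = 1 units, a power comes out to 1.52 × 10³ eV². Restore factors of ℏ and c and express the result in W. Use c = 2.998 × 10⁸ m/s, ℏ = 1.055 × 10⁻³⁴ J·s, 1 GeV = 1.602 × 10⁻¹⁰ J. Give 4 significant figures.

0.3698 W

Power is [E]/[T] = [E]²/ℏ.
1 GeV² → 1/ℏ × (1 GeV in J)² = 2.433 × 10¹⁴ W.
Convert the energy scale: 1.52 × 10³ eV² = 1.52 × 10⁻¹⁵ GeV².
Result: 1.52 × 10⁻¹⁵ × 2.433 × 10¹⁴ = 0.3698 W.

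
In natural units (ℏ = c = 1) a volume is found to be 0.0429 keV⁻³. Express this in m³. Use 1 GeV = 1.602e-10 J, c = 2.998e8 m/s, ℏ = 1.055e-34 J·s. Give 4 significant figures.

3.302e-31 m³

Volume is [L]³ = [E]⁻³·(ℏc)³.
1 GeV⁻³ → (ℏc)³ × (1 GeV in J)⁻³ = 7.696e-48 m³.
Convert the energy scale: 0.0429 keV⁻³ = 4.29e16 GeV⁻³.
Result: 4.29e16 × 7.696e-48 = 3.302e-31 m³.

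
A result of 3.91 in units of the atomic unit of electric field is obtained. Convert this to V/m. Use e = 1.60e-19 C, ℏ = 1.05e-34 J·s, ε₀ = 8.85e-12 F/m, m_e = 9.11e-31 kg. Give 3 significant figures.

2.04e12 V/m

One atomic unit of electric field: E_au = E_h/(e a₀) = m_e²e⁵/((4πε₀)³ℏ⁴) = 5.20e11 V/m.
3.91 × 5.20e11 V/m = 2.04e12 V/m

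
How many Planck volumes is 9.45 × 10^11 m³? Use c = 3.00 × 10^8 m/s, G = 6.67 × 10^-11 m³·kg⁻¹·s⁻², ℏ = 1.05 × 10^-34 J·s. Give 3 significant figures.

Planck volume: V_P = (ℏG/c³)^(3/2) = 4.18 × 10^-105 m³.
9.45 × 10^11 / 4.18 × 10^-105 = 2.26 × 10^116

2.26 × 10^116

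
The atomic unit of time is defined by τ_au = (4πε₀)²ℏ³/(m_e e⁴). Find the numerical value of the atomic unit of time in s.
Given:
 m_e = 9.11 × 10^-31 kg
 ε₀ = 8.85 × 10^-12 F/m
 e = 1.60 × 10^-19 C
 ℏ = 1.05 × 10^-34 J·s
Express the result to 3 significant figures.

τ_au = (4πε₀)²ℏ³/(m_e e⁴)
E_h = 4.38 × 10^-18 J
ℏ/E_h = 2.40 × 10^-17 s

2.40 × 10^-17 s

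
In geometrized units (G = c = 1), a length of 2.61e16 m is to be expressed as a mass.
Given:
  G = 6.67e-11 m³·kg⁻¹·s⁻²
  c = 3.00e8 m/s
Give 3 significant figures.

3.52e43 kg

Length → mass via c²/G.
2.61e16 m × (c²/G) = 3.52e43 kg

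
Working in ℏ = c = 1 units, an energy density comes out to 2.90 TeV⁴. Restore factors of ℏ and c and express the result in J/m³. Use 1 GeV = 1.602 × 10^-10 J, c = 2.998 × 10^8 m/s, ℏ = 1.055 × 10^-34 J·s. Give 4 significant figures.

[E]/[L]³ = [E]⁴/(ℏc)³; restore (ℏc)⁻³.
1 GeV⁴ → 1/(ℏc)³ × (1 GeV in J)⁴ = 2.082 × 10^37 J/m³.
Convert the energy scale: 2.90 TeV⁴ = 2.90 × 10^12 GeV⁴.
Result: 2.90 × 10^12 × 2.082 × 10^37 = 6.037 × 10^49 J/m³.

6.037 × 10^49 J/m³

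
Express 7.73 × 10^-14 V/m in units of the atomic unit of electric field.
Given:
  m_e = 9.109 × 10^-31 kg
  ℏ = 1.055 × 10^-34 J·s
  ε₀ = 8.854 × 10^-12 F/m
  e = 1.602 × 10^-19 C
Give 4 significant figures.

atomic unit of electric field: E_au = E_h/(e a₀) = m_e²e⁵/((4πε₀)³ℏ⁴) = 5.131 × 10^11 V/m.
7.73 × 10^-14 / 5.131 × 10^11 = 1.507 × 10^-25

1.507 × 10^-25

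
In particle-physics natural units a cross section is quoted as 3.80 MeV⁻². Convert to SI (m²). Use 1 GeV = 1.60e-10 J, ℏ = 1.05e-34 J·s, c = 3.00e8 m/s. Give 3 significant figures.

Area is [L]² = [E]⁻²·(ℏc)²; restore (ℏc)².
1 GeV⁻² → (ℏc)² × (1 GeV in J)⁻² = 3.88e-32 m².
Convert the energy scale: 3.80 MeV⁻² = 3.80e6 GeV⁻².
Result: 3.80e6 × 3.88e-32 = 1.47e-25 m².

1.47e-25 m²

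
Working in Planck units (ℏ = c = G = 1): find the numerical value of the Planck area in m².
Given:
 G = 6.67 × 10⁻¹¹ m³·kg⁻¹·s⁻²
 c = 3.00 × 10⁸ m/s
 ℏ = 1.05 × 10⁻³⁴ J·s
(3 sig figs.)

Dimensional analysis gives A_P = ℏG/c³.
  = 7.00 × 10⁻⁴⁵ / 2.70 × 10²⁵
  = 2.59 × 10⁻⁷⁰ m²

2.59 × 10⁻⁷⁰ m²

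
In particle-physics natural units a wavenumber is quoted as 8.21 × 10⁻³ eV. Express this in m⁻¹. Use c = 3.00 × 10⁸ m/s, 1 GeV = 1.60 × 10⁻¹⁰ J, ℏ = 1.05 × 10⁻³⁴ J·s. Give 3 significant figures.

Inverse length is [E]/(ℏc).
1 GeV → 1/(ℏc) × (1 GeV in J) = 5.08 × 10¹⁵ m⁻¹.
Convert the energy scale: 8.21 × 10⁻³ eV = 8.21 × 10⁻¹² GeV.
Result: 8.21 × 10⁻¹² × 5.08 × 10¹⁵ = 4.17 × 10⁴ m⁻¹.

4.17 × 10⁴ m⁻¹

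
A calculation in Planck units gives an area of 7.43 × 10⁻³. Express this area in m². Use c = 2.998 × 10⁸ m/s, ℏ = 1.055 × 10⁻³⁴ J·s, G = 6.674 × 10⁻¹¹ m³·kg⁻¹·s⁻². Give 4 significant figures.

1.941 × 10⁻⁷² m²

One Planck area: A_P = ℏG/c³ = 2.613 × 10⁻⁷⁰ m².
7.43 × 10⁻³ × 2.613 × 10⁻⁷⁰ m² = 1.941 × 10⁻⁷² m²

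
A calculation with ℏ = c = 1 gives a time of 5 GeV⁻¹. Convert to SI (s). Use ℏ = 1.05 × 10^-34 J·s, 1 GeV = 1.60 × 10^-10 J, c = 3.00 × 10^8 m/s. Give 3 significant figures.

A time is [E]⁻¹ in ℏ=c=1; restore one factor of ℏ.
1 GeV⁻¹ → ℏ × (1 GeV in J)⁻¹ = 6.56 × 10^-25 s.
Result: 5 × 6.56 × 10^-25 = 3.28 × 10^-24 s.

3.28 × 10^-24 s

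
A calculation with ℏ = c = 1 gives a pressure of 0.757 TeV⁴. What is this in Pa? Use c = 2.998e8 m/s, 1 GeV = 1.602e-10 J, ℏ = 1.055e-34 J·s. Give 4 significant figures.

Pressure is [E]/[L]³ = [E]⁴/(ℏc)³.
1 GeV⁴ → 1/(ℏc)³ × (1 GeV in J)⁴ = 2.082e37 Pa.
Convert the energy scale: 0.757 TeV⁴ = 7.57e11 GeV⁴.
Result: 7.57e11 × 2.082e37 = 1.576e49 Pa.

1.576e49 Pa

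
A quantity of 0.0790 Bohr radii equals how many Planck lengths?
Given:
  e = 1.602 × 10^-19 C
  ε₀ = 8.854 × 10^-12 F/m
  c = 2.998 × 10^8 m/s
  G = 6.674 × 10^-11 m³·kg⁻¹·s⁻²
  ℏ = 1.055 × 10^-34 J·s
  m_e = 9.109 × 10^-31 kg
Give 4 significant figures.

2.589 × 10^23

Bohr radius: a₀ = 4πε₀ℏ²/(m_e e²) = 5.297 × 10^-11 m
Planck length: ℓ_P = √(ℏG/c³) = 1.616 × 10^-35 m
0.0790 × 5.297 × 10^-11 / 1.616 × 10^-35 = 2.589 × 10^23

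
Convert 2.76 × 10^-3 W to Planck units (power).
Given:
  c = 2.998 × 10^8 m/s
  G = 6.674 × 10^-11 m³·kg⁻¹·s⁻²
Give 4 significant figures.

Planck power: P_P = c⁵/G = 3.629 × 10^52 W.
2.76 × 10^-3 / 3.629 × 10^52 = 7.606 × 10^-56

7.606 × 10^-56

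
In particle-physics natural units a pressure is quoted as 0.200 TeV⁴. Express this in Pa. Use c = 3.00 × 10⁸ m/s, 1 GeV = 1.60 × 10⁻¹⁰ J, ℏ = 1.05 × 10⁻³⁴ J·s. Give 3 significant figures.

Pressure is [E]/[L]³ = [E]⁴/(ℏc)³.
1 GeV⁴ → 1/(ℏc)³ × (1 GeV in J)⁴ = 2.10 × 10³⁷ Pa.
Convert the energy scale: 0.200 TeV⁴ = 2.00 × 10¹¹ GeV⁴.
Result: 2.00 × 10¹¹ × 2.10 × 10³⁷ = 4.19 × 10⁴⁸ Pa.

4.19 × 10⁴⁸ Pa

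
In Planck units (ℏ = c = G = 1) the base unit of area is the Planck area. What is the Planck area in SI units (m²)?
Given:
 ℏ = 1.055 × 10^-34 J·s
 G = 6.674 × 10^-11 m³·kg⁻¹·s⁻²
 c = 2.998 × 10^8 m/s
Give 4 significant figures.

2.613 × 10^-70 m²

A_P = ℏG/c³
  = 7.041 × 10^-45 / 2.695 × 10^25
  = 2.613 × 10^-70 m²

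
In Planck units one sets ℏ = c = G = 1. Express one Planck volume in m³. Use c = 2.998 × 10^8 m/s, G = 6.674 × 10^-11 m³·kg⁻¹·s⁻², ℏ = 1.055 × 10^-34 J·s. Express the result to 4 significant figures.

4.224 × 10^-105 m³

V_P = (ℏG/c³)^(3/2)
  = √(1.784 × 10^-209)
  = 4.224 × 10^-105 m³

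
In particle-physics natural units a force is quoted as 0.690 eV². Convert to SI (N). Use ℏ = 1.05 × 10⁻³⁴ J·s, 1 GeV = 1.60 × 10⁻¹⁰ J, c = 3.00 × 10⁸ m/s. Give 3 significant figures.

5.61 × 10⁻¹³ N

Force is [E]/[L] = [E]²/(ℏc); restore (ℏc)⁻¹.
1 GeV² → 1/(ℏc) × (1 GeV in J)² = 8.13 × 10⁵ N.
Convert the energy scale: 0.690 eV² = 6.90 × 10⁻¹⁹ GeV².
Result: 6.90 × 10⁻¹⁹ × 8.13 × 10⁵ = 5.61 × 10⁻¹³ N.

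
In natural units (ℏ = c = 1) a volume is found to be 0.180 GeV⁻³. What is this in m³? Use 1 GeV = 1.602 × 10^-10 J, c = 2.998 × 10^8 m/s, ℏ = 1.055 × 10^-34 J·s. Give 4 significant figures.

1.385 × 10^-48 m³

Volume is [L]³ = [E]⁻³·(ℏc)³.
1 GeV⁻³ → (ℏc)³ × (1 GeV in J)⁻³ = 7.696 × 10^-48 m³.
Result: 0.180 × 7.696 × 10^-48 = 1.385 × 10^-48 m³.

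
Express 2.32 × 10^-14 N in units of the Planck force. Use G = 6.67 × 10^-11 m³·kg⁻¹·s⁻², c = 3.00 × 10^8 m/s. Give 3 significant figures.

Planck force: F_P = c⁴/G = 1.21 × 10^44 N.
2.32 × 10^-14 / 1.21 × 10^44 = 1.91 × 10^-58

1.91 × 10^-58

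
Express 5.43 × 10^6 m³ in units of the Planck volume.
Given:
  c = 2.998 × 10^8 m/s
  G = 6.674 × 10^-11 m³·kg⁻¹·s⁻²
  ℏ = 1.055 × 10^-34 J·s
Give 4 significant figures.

Planck volume: V_P = (ℏG/c³)^(3/2) = 4.224 × 10^-105 m³.
5.43 × 10^6 / 4.224 × 10^-105 = 1.286 × 10^111

1.286 × 10^111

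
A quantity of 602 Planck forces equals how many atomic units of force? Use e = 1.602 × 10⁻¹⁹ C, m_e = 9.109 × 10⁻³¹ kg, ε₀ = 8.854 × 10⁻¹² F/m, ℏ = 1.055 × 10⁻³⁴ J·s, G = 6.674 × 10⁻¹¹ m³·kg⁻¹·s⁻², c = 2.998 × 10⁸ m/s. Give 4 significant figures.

8.865 × 10⁵³

Planck force: F_P = c⁴/G = 1.210 × 10⁴⁴ N
atomic unit of force: F_au = E_h/a₀ = m_e²e⁶/((4πε₀)³ℏ⁴) = 8.220 × 10⁻⁸ N
602 × 1.210 × 10⁴⁴ / 8.220 × 10⁻⁸ = 8.865 × 10⁵³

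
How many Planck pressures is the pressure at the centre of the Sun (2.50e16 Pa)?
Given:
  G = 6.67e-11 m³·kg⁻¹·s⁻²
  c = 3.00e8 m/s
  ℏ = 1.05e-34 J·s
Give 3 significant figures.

5.34e-98

Planck pressure: p_P = c⁷/(ℏG²) = 4.68e113 Pa.
2.50e16 / 4.68e113 = 5.34e-98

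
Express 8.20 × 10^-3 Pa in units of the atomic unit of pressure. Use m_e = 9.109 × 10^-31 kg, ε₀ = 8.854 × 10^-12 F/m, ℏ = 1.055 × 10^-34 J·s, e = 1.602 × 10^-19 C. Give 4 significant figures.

atomic unit of pressure: P_au = E_h/a₀³ = m_e⁴e¹⁰/((4πε₀)⁵ℏ⁸) = 2.929 × 10^13 Pa.
8.20 × 10^-3 / 2.929 × 10^13 = 2.799 × 10^-16

2.799 × 10^-16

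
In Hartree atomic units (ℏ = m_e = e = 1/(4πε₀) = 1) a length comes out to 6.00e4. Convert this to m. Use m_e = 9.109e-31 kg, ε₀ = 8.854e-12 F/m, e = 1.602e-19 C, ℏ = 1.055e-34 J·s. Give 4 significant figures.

One Bohr radius: a₀ = 4πε₀ℏ²/(m_e e²) = 5.297e-11 m.
6.00e4 × 5.297e-11 m = 3.178e-6 m

3.178e-6 m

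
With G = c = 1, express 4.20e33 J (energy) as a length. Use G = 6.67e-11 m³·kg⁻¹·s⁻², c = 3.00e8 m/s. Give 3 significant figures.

3.46e-11 m

Energy → length via G/c⁴.
4.20e33 J × (G/c⁴) = 3.46e-11 m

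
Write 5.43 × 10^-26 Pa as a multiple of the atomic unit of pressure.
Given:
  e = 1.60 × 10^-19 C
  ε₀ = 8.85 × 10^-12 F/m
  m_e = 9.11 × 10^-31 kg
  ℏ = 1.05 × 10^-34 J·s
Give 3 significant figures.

1.80 × 10^-39

atomic unit of pressure: P_au = E_h/a₀³ = m_e⁴e¹⁰/((4πε₀)⁵ℏ⁸) = 3.01 × 10^13 Pa.
5.43 × 10^-26 / 3.01 × 10^13 = 1.80 × 10^-39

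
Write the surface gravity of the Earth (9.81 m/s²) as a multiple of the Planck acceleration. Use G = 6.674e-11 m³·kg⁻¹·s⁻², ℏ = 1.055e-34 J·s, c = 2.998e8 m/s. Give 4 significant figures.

1.764e-51

Planck acceleration: a_P = √(c⁷/(ℏG)) = 5.560e51 m/s².
9.81 / 5.560e51 = 1.764e-51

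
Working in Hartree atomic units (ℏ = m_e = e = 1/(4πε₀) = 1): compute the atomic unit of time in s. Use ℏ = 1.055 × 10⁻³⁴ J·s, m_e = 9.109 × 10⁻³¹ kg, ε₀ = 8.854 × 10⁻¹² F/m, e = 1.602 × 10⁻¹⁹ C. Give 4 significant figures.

From ℏ = m_e = e = 1/(4πε₀) = 1 the time scale is τ_au = (4πε₀)²ℏ³/(m_e e⁴).
E_h = 4.354 × 10⁻¹⁸ J
ℏ/E_h = 2.423 × 10⁻¹⁷ s

2.423 × 10⁻¹⁷ s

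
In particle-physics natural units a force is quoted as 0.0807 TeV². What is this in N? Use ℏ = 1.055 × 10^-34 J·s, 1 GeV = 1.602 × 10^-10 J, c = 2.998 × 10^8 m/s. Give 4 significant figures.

6.548 × 10^10 N

Force is [E]/[L] = [E]²/(ℏc); restore (ℏc)⁻¹.
1 GeV² → 1/(ℏc) × (1 GeV in J)² = 8.114 × 10^5 N.
Convert the energy scale: 0.0807 TeV² = 8.07 × 10^4 GeV².
Result: 8.07 × 10^4 × 8.114 × 10^5 = 6.548 × 10^10 N.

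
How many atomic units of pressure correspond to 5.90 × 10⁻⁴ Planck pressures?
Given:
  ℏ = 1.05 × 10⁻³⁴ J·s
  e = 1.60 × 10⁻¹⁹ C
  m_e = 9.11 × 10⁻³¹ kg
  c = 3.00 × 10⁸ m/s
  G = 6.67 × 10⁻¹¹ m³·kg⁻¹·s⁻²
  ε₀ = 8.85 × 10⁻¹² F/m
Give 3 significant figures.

Planck pressure: p_P = c⁷/(ℏG²) = 4.68 × 10¹¹³ Pa
atomic unit of pressure: P_au = E_h/a₀³ = m_e⁴e¹⁰/((4πε₀)⁵ℏ⁸) = 3.01 × 10¹³ Pa
5.90 × 10⁻⁴ × 4.68 × 10¹¹³ / 3.01 × 10¹³ = 9.17 × 10⁹⁶

9.17 × 10⁹⁶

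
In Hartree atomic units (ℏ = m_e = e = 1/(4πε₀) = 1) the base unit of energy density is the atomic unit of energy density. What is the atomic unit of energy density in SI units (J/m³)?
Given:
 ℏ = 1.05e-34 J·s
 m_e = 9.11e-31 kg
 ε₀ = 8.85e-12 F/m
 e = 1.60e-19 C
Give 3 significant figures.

3.01e13 J/m³

u_au = E_h/a₀³ = m_e⁴e¹⁰/((4πε₀)⁵ℏ⁸)
E_h = 4.38e-18 J
a₀ = 5.26e-11 m
E_h/a₀³ = 3.01e13 J/m³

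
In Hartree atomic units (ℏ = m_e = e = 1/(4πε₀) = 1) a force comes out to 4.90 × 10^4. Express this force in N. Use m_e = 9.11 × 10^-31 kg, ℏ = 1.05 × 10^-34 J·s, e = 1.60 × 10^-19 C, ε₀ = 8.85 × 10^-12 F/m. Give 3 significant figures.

One atomic unit of force: F_au = E_h/a₀ = m_e²e⁶/((4πε₀)³ℏ⁴) = 8.33 × 10^-8 N.
4.90 × 10^4 × 8.33 × 10^-8 N = 4.08 × 10^-3 N

4.08 × 10^-3 N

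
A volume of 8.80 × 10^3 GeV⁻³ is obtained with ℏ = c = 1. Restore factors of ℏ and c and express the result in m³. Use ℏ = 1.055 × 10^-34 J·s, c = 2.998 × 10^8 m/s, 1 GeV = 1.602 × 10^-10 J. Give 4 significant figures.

6.772 × 10^-44 m³

Volume is [L]³ = [E]⁻³·(ℏc)³.
1 GeV⁻³ → (ℏc)³ × (1 GeV in J)⁻³ = 7.696 × 10^-48 m³.
Result: 8.80 × 10^3 × 7.696 × 10^-48 = 6.772 × 10^-44 m³.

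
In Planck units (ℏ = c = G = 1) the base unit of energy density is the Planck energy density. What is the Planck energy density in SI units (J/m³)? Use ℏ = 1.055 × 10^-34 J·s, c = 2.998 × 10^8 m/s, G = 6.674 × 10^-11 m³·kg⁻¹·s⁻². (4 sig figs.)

4.632 × 10^113 J/m³

u_P = c⁷/(ℏG²)
  = 2.177 × 10^59 / 4.699 × 10^-55
  = 4.632 × 10^113 J/m³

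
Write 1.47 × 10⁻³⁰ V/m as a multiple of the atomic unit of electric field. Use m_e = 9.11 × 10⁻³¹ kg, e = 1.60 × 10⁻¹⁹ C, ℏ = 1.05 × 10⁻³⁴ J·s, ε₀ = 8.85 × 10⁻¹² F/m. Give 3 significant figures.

2.82 × 10⁻⁴²

atomic unit of electric field: E_au = E_h/(e a₀) = m_e²e⁵/((4πε₀)³ℏ⁴) = 5.20 × 10¹¹ V/m.
1.47 × 10⁻³⁰ / 5.20 × 10¹¹ = 2.82 × 10⁻⁴²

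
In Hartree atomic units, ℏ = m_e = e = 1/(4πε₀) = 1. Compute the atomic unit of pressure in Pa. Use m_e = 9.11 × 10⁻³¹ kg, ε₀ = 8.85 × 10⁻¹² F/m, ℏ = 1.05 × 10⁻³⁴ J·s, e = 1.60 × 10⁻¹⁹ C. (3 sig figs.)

3.01 × 10¹³ Pa

From ℏ = m_e = e = 1/(4πε₀) = 1 the pressure scale is P_au = E_h/a₀³ = m_e⁴e¹⁰/((4πε₀)⁵ℏ⁸).
E_h = 4.38 × 10⁻¹⁸ J
a₀ = 5.26 × 10⁻¹¹ m
E_h/a₀³ = 3.01 × 10¹³ Pa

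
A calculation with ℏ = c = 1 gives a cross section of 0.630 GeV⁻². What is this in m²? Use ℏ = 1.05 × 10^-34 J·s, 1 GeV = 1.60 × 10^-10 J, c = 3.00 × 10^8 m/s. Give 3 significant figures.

Area is [L]² = [E]⁻²·(ℏc)²; restore (ℏc)².
1 GeV⁻² → (ℏc)² × (1 GeV in J)⁻² = 3.88 × 10^-32 m².
Result: 0.630 × 3.88 × 10^-32 = 2.44 × 10^-32 m².

2.44 × 10^-32 m²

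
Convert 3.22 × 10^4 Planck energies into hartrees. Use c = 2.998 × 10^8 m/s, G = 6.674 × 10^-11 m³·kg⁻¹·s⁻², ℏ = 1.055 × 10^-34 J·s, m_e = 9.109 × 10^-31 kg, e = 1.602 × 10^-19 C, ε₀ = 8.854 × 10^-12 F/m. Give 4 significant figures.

1.447 × 10^31

Planck energy: E_P = √(ℏc⁵/G) = 1.957 × 10^9 J
hartree: E_h = m_e e⁴/(4πε₀ℏ)² = 4.354 × 10^-18 J
3.22 × 10^4 × 1.957 × 10^9 / 4.354 × 10^-18 = 1.447 × 10^31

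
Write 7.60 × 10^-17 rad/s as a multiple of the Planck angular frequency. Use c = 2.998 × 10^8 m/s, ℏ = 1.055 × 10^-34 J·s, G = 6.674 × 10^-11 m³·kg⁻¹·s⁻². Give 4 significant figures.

4.098 × 10^-60

Planck angular frequency: ω_P = √(c⁵/(ℏG)) = 1.855 × 10^43 rad/s.
7.60 × 10^-17 / 1.855 × 10^43 = 4.098 × 10^-60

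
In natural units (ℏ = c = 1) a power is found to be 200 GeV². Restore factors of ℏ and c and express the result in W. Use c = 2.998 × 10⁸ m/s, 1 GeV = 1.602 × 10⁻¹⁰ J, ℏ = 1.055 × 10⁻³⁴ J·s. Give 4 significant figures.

4.865 × 10¹⁶ W

Power is [E]/[T] = [E]²/ℏ.
1 GeV² → 1/ℏ × (1 GeV in J)² = 2.433 × 10¹⁴ W.
Result: 200 × 2.433 × 10¹⁴ = 4.865 × 10¹⁶ W.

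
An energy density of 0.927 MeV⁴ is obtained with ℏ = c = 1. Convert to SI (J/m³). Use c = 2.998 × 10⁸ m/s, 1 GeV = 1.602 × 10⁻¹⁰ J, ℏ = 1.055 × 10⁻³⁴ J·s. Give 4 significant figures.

[E]/[L]³ = [E]⁴/(ℏc)³; restore (ℏc)⁻³.
1 GeV⁴ → 1/(ℏc)³ × (1 GeV in J)⁴ = 2.082 × 10³⁷ J/m³.
Convert the energy scale: 0.927 MeV⁴ = 9.27 × 10⁻¹³ GeV⁴.
Result: 9.27 × 10⁻¹³ × 2.082 × 10³⁷ = 1.930 × 10²⁵ J/m³.

1.930 × 10²⁵ J/m³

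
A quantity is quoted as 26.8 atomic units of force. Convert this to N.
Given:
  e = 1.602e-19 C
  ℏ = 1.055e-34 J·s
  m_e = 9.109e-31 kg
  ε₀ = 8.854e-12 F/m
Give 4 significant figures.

One atomic unit of force: F_au = E_h/a₀ = m_e²e⁶/((4πε₀)³ℏ⁴) = 8.220e-8 N.
26.8 × 8.220e-8 N = 2.203e-6 N

2.203e-6 N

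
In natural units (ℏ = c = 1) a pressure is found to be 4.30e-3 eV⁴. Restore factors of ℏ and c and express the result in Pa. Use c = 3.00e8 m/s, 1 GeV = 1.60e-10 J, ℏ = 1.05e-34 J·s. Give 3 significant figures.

Pressure is [E]/[L]³ = [E]⁴/(ℏc)³.
1 GeV⁴ → 1/(ℏc)³ × (1 GeV in J)⁴ = 2.10e37 Pa.
Convert the energy scale: 4.30e-3 eV⁴ = 4.30e-39 GeV⁴.
Result: 4.30e-39 × 2.10e37 = 0.0902 Pa.

0.0902 Pa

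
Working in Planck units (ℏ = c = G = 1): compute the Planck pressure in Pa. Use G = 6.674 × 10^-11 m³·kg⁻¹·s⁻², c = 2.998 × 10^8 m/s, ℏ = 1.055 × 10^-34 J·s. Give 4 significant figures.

Dimensional analysis gives p_P = c⁷/(ℏG²).
  = 2.177 × 10^59 / 4.699 × 10^-55
  = 4.632 × 10^113 Pa

4.632 × 10^113 Pa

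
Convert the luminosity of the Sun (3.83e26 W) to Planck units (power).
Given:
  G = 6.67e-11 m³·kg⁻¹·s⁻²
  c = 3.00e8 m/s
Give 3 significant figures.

1.05e-26

Planck power: P_P = c⁵/G = 3.64e52 W.
3.83e26 / 3.64e52 = 1.05e-26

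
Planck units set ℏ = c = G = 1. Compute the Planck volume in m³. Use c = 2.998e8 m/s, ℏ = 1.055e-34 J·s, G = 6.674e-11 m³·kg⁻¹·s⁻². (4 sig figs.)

Dimensional analysis gives V_P = (ℏG/c³)^(3/2).
  = √(1.784e-209)
  = 4.224e-105 m³

4.224e-105 m³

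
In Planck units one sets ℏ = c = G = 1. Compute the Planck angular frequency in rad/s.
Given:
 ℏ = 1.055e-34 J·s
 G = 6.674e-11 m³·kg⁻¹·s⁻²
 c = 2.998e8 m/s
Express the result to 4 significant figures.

ω_P = √(c⁵/(ℏG))
  = √(3.440e86)
  = 1.855e43 rad/s

1.855e43 rad/s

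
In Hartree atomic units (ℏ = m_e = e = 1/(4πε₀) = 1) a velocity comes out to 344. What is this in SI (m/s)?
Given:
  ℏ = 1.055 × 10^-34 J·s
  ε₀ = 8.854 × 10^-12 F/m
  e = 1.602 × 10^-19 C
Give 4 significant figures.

7.521 × 10^8 m/s

One atomic unit of velocity: v_au = e²/(4πε₀ℏ) = 2.186 × 10^6 m/s.
344 × 2.186 × 10^6 m/s = 7.521 × 10^8 m/s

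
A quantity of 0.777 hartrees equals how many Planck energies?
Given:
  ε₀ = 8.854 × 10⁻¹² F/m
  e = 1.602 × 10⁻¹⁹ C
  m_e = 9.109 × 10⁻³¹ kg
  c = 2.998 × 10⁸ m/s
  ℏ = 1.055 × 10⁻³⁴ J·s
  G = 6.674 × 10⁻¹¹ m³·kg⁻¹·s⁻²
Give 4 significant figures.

hartree: E_h = m_e e⁴/(4πε₀ℏ)² = 4.354 × 10⁻¹⁸ J
Planck energy: E_P = √(ℏc⁵/G) = 1.957 × 10⁹ J
0.777 × 4.354 × 10⁻¹⁸ / 1.957 × 10⁹ = 1.729 × 10⁻²⁷

1.729 × 10⁻²⁷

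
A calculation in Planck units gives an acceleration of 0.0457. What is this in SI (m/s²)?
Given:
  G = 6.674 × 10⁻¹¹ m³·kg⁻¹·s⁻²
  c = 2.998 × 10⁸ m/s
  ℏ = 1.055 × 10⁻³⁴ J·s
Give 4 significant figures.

One Planck acceleration: a_P = √(c⁷/(ℏG)) = 5.560 × 10⁵¹ m/s².
0.0457 × 5.560 × 10⁵¹ m/s² = 2.541 × 10⁵⁰ m/s²

2.541 × 10⁵⁰ m/s²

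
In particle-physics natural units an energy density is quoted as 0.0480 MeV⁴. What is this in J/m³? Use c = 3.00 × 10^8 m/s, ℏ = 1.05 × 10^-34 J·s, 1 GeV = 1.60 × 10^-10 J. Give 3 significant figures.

[E]/[L]³ = [E]⁴/(ℏc)³; restore (ℏc)⁻³.
1 GeV⁴ → 1/(ℏc)³ × (1 GeV in J)⁴ = 2.10 × 10^37 J/m³.
Convert the energy scale: 0.0480 MeV⁴ = 4.80 × 10^-14 GeV⁴.
Result: 4.80 × 10^-14 × 2.10 × 10^37 = 1.01 × 10^24 J/m³.

1.01 × 10^24 J/m³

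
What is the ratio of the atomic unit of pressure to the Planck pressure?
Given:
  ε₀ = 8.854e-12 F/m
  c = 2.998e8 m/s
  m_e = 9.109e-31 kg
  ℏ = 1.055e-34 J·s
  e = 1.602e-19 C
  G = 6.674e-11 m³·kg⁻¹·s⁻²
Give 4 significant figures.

atomic unit of pressure: P_au = E_h/a₀³ = m_e⁴e¹⁰/((4πε₀)⁵ℏ⁸) = 2.929e13 Pa
Planck pressure: p_P = c⁷/(ℏG²) = 4.632e113 Pa
ratio = 2.929e13 / 4.632e113 = 6.323e-101

6.323e-101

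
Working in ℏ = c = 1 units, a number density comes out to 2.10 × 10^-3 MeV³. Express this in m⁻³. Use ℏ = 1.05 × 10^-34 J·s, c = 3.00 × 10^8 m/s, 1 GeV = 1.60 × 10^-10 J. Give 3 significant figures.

2.75 × 10^35 m⁻³

Number density is [L]⁻³ = [E]³/(ℏc)³.
1 GeV³ → 1/(ℏc)³ × (1 GeV in J)³ = 1.31 × 10^47 m⁻³.
Convert the energy scale: 2.10 × 10^-3 MeV³ = 2.10 × 10^-12 GeV³.
Result: 2.10 × 10^-12 × 1.31 × 10^47 = 2.75 × 10^35 m⁻³.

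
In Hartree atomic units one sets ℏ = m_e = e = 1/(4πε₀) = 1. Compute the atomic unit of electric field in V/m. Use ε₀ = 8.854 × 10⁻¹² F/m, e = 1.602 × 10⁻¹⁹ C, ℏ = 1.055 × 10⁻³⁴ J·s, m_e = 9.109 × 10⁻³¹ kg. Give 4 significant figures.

5.131 × 10¹¹ V/m

E_au = E_h/(e a₀) = m_e²e⁵/((4πε₀)³ℏ⁴)
E_h = 4.354 × 10⁻¹⁸ J
a₀ = 5.297 × 10⁻¹¹ m
E_h/(e·a₀) = 5.131 × 10¹¹ V/m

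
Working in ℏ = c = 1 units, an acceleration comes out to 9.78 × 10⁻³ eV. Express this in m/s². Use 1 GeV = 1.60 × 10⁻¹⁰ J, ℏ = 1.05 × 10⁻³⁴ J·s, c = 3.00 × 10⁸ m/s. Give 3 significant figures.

Acceleration is [L]/[T]² = c·[E]/ℏ.
1 GeV → c/ℏ × (1 GeV in J) = 4.57 × 10³² m/s².
Convert the energy scale: 9.78 × 10⁻³ eV = 9.78 × 10⁻¹² GeV.
Result: 9.78 × 10⁻¹² × 4.57 × 10³² = 4.47 × 10²¹ m/s².

4.47 × 10²¹ m/s²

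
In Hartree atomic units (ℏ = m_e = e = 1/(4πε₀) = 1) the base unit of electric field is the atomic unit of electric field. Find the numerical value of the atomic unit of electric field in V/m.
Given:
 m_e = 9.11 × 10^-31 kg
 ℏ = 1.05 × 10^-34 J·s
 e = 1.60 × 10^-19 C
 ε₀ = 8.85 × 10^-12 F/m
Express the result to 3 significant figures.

E_au = E_h/(e a₀) = m_e²e⁵/((4πε₀)³ℏ⁴)
E_h = 4.38 × 10^-18 J
a₀ = 5.26 × 10^-11 m
E_h/(e·a₀) = 5.20 × 10^11 V/m

5.20 × 10^11 V/m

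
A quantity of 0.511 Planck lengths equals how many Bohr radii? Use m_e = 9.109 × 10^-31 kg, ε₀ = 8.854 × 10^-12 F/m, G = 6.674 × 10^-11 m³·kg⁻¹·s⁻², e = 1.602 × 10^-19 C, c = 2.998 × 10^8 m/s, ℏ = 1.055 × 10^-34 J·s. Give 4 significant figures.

Planck length: ℓ_P = √(ℏG/c³) = 1.616 × 10^-35 m
Bohr radius: a₀ = 4πε₀ℏ²/(m_e e²) = 5.297 × 10^-11 m
0.511 × 1.616 × 10^-35 / 5.297 × 10^-11 = 1.559 × 10^-25

1.559 × 10^-25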